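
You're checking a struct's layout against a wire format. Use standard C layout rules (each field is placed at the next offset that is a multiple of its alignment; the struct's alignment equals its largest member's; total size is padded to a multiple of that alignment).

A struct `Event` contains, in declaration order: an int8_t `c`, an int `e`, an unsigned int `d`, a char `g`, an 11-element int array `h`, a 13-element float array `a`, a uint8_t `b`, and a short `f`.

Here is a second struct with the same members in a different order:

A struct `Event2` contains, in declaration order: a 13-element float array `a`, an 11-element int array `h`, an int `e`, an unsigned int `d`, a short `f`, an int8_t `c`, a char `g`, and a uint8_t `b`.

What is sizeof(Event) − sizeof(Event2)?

4

@0: c [1B, align 1] → 1
+3 pad (align 4)
@4: e [4B, align 4] → 8
@8: d [4B, align 4] → 12
@12: g [1B, align 1] → 13
+3 pad (align 4)
@16: h [44B, align 4] → 60
@60: a [52B, align 4] → 112
@112: b [1B, align 1] → 113
+1 pad (align 2)
@114: f [2B, align 2] → 116
size 116, align 4
— Event2 —
@0: a [52B, align 4] → 52
@52: h [44B, align 4] → 96
@96: e [4B, align 4] → 100
@100: d [4B, align 4] → 104
@104: f [2B, align 2] → 106
@106: c [1B, align 1] → 107
@107: g [1B, align 1] → 108
@108: b [1B, align 1] → 109
+3 tail pad (align 4)
size 112, align 4
116 − 112 = 4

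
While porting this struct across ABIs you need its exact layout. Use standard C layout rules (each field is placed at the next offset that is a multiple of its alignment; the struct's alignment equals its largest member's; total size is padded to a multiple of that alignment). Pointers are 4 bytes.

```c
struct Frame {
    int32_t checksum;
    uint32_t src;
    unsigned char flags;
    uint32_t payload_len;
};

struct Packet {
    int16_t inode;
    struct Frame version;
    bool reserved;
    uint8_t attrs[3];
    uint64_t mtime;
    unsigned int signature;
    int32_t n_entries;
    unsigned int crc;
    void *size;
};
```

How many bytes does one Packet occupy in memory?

Frame: 0..4  checksum  (4B, 4-aligned); 4..8  src  (4B, 4-aligned); 8..9  flags  (1B, 1-aligned); 9..12  -- padding (3B); 12..16  payload_len  (4B, 4-aligned); sizeof = 16, alignof = 4
0..2  inode  (2B, 2-aligned)
2..4  -- padding (2B)
4..20  version  (16B, 4-aligned)
20..21  reserved  (1B, 1-aligned)
21..24  attrs  (3B, 1-aligned)
24..32  mtime  (8B, 8-aligned)
32..36  signature  (4B, 4-aligned)
36..40  n_entries  (4B, 4-aligned)
40..44  crc  (4B, 4-aligned)
44..48  size  (4B, 4-aligned)
sizeof = 48, alignof = 8

48 bytes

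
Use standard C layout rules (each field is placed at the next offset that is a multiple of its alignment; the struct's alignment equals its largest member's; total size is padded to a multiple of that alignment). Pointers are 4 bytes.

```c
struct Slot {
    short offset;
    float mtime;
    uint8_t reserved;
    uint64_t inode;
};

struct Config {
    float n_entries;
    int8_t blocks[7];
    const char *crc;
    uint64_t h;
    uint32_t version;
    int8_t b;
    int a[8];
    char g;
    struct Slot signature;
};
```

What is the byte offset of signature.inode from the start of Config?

Slot: @0: offset [2B, align 2] → 2; +2 pad (align 4); @4: mtime [4B, align 4] → 8; @8: reserved [1B, align 1] → 9; +7 pad (align 8); @16: inode [8B, align 8] → 24; size 24, align 8
@0: n_entries [4B, align 4] → 4
@4: blocks [7B, align 1] → 11
+1 pad (align 4)
@12: crc [4B, align 4] → 16
@16: h [8B, align 8] → 24
@24: version [4B, align 4] → 28
@28: b [1B, align 1] → 29
+3 pad (align 4)
@32: a [32B, align 4] → 64
@64: g [1B, align 1] → 65
+7 pad (align 8)
@72: signature [24B, align 8] → 96
within Slot: inode at 16
72 + 16 = 88

88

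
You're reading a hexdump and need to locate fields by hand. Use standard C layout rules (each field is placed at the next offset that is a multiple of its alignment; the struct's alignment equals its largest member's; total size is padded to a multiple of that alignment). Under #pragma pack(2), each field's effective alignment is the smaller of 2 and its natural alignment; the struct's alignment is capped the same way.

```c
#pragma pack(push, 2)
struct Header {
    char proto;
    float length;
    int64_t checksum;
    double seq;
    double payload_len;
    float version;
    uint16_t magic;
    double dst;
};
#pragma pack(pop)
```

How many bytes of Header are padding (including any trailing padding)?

0..1  proto  (1B, 1-aligned)
1..2  -- padding (1B)
2..6  length  (4B, 2-aligned)
6..14  checksum  (8B, 2-aligned)
14..22  seq  (8B, 2-aligned)
22..30  payload_len  (8B, 2-aligned)
30..34  version  (4B, 2-aligned)
34..36  magic  (2B, 2-aligned)
36..44  dst  (8B, 2-aligned)
sizeof = 44, alignof = 2
data bytes 43, size 44 → padding 1

1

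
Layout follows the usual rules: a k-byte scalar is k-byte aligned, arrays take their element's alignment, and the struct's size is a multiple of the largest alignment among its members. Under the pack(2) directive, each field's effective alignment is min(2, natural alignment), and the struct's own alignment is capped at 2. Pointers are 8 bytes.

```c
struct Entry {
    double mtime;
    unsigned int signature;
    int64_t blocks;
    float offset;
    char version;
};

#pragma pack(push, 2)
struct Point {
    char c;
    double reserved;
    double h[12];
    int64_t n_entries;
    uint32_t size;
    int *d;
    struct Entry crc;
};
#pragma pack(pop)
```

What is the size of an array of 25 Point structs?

3950

Entry: @0: mtime [8B, align 8] → 8; @8: signature [4B, align 4] → 12; +4 pad (align 8); @16: blocks [8B, align 8] → 24; @24: offset [4B, align 4] → 28; @28: version [1B, align 1] → 29; +3 tail pad (align 8); size 32, align 8
@0: c [1B, align 1] → 1
+1 pad (align 2)
@2: reserved [8B, align 2] → 10
@10: h [96B, align 2] → 106
@106: n_entries [8B, align 2] → 114
@114: size [4B, align 2] → 118
@118: d [8B, align 2] → 126
@126: crc [32B, align 2] → 158
size 158, align 2
array of 25: 25 × 158 = 3950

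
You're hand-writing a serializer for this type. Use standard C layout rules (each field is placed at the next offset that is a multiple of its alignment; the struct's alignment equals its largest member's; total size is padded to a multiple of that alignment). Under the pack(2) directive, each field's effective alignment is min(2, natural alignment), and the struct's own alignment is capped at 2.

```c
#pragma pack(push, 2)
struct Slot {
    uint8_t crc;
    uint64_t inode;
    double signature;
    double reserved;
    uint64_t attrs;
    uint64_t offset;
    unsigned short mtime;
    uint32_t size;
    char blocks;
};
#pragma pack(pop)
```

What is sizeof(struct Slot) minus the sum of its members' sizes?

@0: crc [1B, align 1] → 1
+1 pad (align 2)
@2: inode [8B, align 2] → 10
@10: signature [8B, align 2] → 18
@18: reserved [8B, align 2] → 26
@26: attrs [8B, align 2] → 34
@34: offset [8B, align 2] → 42
@42: mtime [2B, align 2] → 44
@44: size [4B, align 2] → 48
@48: blocks [1B, align 1] → 49
+1 tail pad (align 2)
size 50, align 2
data bytes 48, size 50 → padding 2

2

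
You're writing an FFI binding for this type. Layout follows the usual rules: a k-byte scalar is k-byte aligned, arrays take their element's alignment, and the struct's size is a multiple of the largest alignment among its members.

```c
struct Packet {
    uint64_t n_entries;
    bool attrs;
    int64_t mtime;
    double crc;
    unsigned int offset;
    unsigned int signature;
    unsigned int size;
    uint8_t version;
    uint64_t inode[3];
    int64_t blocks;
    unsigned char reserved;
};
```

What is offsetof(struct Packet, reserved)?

80

n_entries at 0 (size 8, align 8) → ends 8
attrs at 8 (size 1, align 1) → ends 9
pad 7 to align 8 for mtime
mtime at 16 (size 8, align 8) → ends 24
crc at 24 (size 8, align 8) → ends 32
offset at 32 (size 4, align 4) → ends 36
signature at 36 (size 4, align 4) → ends 40
size at 40 (size 4, align 4) → ends 44
version at 44 (size 1, align 1) → ends 45
pad 3 to align 8 for inode
inode at 48 (size 24, align 8) → ends 72
blocks at 72 (size 8, align 8) → ends 80
reserved at 80 (size 1, align 1) → ends 81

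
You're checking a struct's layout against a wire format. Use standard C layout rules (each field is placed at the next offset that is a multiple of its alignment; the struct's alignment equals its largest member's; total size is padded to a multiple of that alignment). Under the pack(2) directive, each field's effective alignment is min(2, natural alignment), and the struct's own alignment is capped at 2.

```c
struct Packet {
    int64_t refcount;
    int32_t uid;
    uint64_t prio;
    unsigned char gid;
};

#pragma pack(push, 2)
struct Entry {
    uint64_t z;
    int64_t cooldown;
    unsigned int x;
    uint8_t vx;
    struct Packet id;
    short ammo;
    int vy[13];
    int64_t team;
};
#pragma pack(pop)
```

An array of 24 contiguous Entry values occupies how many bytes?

2784

Packet: 0..8  refcount  (8B, 8-aligned); 8..12  uid  (4B, 4-aligned); 12..16  -- padding (4B); 16..24  prio  (8B, 8-aligned); 24..25  gid  (1B, 1-aligned); 25..32  -- tail padding (7B); sizeof = 32, alignof = 8
0..8  z  (8B, 2-aligned)
8..16  cooldown  (8B, 2-aligned)
16..20  x  (4B, 2-aligned)
20..21  vx  (1B, 1-aligned)
21..22  -- padding (1B)
22..54  id  (32B, 2-aligned)
54..56  ammo  (2B, 2-aligned)
56..108  vy  (52B, 2-aligned)
108..116  team  (8B, 2-aligned)
sizeof = 116, alignof = 2
array of 24: 24 × 116 = 2784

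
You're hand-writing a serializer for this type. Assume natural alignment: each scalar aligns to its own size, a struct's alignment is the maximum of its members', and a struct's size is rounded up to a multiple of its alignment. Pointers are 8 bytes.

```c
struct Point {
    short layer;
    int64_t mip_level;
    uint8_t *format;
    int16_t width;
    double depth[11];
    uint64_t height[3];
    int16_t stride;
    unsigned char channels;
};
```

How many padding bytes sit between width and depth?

0..2  layer  (2B, 2-aligned)
2..8  -- padding (6B)
8..16  mip_level  (8B, 8-aligned)
16..24  format  (8B, 8-aligned)
24..26  width  (2B, 2-aligned)
26..32  -- padding (6B)
32..120  depth  (88B, 8-aligned)

6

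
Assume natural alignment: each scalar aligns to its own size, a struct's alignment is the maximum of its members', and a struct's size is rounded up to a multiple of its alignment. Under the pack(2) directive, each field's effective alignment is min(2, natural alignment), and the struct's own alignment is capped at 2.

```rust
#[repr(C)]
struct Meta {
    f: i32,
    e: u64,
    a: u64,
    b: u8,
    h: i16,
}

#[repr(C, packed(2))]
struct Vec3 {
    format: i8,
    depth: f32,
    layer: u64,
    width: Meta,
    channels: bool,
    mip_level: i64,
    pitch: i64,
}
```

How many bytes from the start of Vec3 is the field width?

Meta: @0: f [4B, align 4] → 4; +4 pad (align 8); @8: e [8B, align 8] → 16; @16: a [8B, align 8] → 24; @24: b [1B, align 1] → 25; +1 pad (align 2); @26: h [2B, align 2] → 28; +4 tail pad (align 8); size 32, align 8
@0: format [1B, align 1] → 1
+1 pad (align 2)
@2: depth [4B, align 2] → 6
@6: layer [8B, align 2] → 14
@14: width [32B, align 2] → 46

14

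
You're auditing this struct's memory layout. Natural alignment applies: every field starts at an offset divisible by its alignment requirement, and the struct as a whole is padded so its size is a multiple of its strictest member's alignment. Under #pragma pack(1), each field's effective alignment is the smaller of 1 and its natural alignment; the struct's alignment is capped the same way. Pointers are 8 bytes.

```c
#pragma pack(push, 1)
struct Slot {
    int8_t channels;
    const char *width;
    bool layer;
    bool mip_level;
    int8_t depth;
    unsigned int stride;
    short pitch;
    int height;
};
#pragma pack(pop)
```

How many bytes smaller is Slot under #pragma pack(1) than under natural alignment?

natural layout:
  channels at 0 (size 1, align 1) → ends 1
  pad 7 to align 8 for width
  width at 8 (size 8, align 8) → ends 16
  layer at 16 (size 1, align 1) → ends 17
  mip_level at 17 (size 1, align 1) → ends 18
  depth at 18 (size 1, align 1) → ends 19
  pad 1 to align 4 for stride
  stride at 20 (size 4, align 4) → ends 24
  pitch at 24 (size 2, align 2) → ends 26
  pad 2 to align 4 for height
  height at 28 (size 4, align 4) → ends 32
  total 32 bytes, alignment 8
packed(1) layout:
  channels at 0 (size 1, align 1) → ends 1
  width at 1 (size 8, align 1) → ends 9
  layer at 9 (size 1, align 1) → ends 10
  mip_level at 10 (size 1, align 1) → ends 11
  depth at 11 (size 1, align 1) → ends 12
  stride at 12 (size 4, align 1) → ends 16
  pitch at 16 (size 2, align 1) → ends 18
  height at 18 (size 4, align 1) → ends 22
  total 22 bytes, alignment 1
32 − 22 = 10

10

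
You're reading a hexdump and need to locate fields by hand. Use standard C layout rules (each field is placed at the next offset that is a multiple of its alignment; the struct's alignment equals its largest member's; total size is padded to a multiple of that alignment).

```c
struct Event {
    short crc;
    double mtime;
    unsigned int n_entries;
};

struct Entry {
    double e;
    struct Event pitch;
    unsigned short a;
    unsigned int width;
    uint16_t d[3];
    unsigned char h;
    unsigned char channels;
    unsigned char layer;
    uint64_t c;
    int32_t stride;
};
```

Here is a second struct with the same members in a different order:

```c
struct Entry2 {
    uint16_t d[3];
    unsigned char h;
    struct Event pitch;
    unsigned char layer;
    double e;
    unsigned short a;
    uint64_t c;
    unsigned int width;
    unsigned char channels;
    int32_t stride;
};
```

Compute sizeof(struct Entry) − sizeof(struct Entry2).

Event: 0..2  crc  (2B, 2-aligned); 2..8  -- padding (6B); 8..16  mtime  (8B, 8-aligned); 16..20  n_entries  (4B, 4-aligned); 20..24  -- tail padding (4B); sizeof = 24, alignof = 8
0..8  e  (8B, 8-aligned)
8..32  pitch  (24B, 8-aligned)
32..34  a  (2B, 2-aligned)
34..36  -- padding (2B)
36..40  width  (4B, 4-aligned)
40..46  d  (6B, 2-aligned)
46..47  h  (1B, 1-aligned)
47..48  channels  (1B, 1-aligned)
48..49  layer  (1B, 1-aligned)
49..56  -- padding (7B)
56..64  c  (8B, 8-aligned)
64..68  stride  (4B, 4-aligned)
68..72  -- tail padding (4B)
sizeof = 72, alignof = 8
— Entry2 —
0..6  d  (6B, 2-aligned)
6..7  h  (1B, 1-aligned)
7..8  -- padding (1B)
8..32  pitch  (24B, 8-aligned)
32..33  layer  (1B, 1-aligned)
33..40  -- padding (7B)
40..48  e  (8B, 8-aligned)
48..50  a  (2B, 2-aligned)
50..56  -- padding (6B)
56..64  c  (8B, 8-aligned)
64..68  width  (4B, 4-aligned)
68..69  channels  (1B, 1-aligned)
69..72  -- padding (3B)
72..76  stride  (4B, 4-aligned)
76..80  -- tail padding (4B)
sizeof = 80, alignof = 8
72 − 80 = -8

-8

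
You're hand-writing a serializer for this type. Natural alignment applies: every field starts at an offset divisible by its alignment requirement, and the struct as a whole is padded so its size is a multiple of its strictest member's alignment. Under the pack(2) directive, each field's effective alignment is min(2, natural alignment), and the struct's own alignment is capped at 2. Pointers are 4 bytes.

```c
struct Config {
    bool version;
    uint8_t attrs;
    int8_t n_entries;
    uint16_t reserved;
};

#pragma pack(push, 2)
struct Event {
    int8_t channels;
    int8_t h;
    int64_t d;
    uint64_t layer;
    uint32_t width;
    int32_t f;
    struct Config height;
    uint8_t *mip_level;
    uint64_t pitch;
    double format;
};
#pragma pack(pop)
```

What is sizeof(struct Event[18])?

936

Config: version at 0 (size 1, align 1) → ends 1; attrs at 1 (size 1, align 1) → ends 2; n_entries at 2 (size 1, align 1) → ends 3; pad 1 to align 2 for reserved; reserved at 4 (size 2, align 2) → ends 6; total 6 bytes, alignment 2
channels at 0 (size 1, align 1) → ends 1
h at 1 (size 1, align 1) → ends 2
d at 2 (size 8, align 2) → ends 10
layer at 10 (size 8, align 2) → ends 18
width at 18 (size 4, align 2) → ends 22
f at 22 (size 4, align 2) → ends 26
height at 26 (size 6, align 2) → ends 32
mip_level at 32 (size 4, align 2) → ends 36
pitch at 36 (size 8, align 2) → ends 44
format at 44 (size 8, align 2) → ends 52
total 52 bytes, alignment 2
array of 18: 18 × 52 = 936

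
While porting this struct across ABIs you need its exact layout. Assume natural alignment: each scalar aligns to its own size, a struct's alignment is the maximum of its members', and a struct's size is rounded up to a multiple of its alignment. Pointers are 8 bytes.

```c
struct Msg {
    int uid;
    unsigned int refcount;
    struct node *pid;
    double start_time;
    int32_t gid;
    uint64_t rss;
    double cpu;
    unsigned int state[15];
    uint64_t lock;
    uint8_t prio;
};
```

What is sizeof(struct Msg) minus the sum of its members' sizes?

15

uid at 0 (size 4, align 4) → ends 4
refcount at 4 (size 4, align 4) → ends 8
pid at 8 (size 8, align 8) → ends 16
start_time at 16 (size 8, align 8) → ends 24
gid at 24 (size 4, align 4) → ends 28
pad 4 to align 8 for rss
rss at 32 (size 8, align 8) → ends 40
cpu at 40 (size 8, align 8) → ends 48
state at 48 (size 60, align 4) → ends 108
pad 4 to align 8 for lock
lock at 112 (size 8, align 8) → ends 120
prio at 120 (size 1, align 1) → ends 121
tail pad 7 to reach multiple of 8
total 128 bytes, alignment 8
data bytes 113, size 128 → padding 15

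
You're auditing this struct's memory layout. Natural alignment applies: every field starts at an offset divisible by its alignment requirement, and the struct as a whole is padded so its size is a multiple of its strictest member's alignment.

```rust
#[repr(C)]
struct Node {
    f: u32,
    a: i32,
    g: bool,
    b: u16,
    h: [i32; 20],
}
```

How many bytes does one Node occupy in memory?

0..4  f  (4B, 4-aligned)
4..8  a  (4B, 4-aligned)
8..9  g  (1B, 1-aligned)
9..10  -- padding (1B)
10..12  b  (2B, 2-aligned)
12..92  h  (80B, 4-aligned)
sizeof = 92, alignof = 4

92 bytes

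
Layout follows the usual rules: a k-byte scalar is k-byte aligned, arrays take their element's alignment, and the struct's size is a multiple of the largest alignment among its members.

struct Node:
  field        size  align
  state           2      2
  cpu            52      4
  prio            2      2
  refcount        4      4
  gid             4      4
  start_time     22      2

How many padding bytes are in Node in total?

0..2  state  (2B, 2-aligned)
2..4  -- padding (2B)
4..56  cpu  (52B, 4-aligned)
56..58  prio  (2B, 2-aligned)
58..60  -- padding (2B)
60..64  refcount  (4B, 4-aligned)
64..68  gid  (4B, 4-aligned)
68..90  start_time  (22B, 2-aligned)
90..92  -- tail padding (2B)
sizeof = 92, alignof = 4
data bytes 86, size 92 → padding 6

6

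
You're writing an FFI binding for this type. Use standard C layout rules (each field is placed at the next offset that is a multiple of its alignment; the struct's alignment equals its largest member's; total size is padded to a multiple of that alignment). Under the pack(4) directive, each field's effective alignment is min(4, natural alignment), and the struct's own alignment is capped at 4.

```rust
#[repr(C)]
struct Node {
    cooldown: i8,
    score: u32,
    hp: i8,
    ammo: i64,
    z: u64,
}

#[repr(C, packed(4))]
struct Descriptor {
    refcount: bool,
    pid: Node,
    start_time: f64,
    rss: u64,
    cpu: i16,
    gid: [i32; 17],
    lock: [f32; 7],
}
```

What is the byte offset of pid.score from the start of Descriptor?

Node: cooldown at 0 (size 1, align 1) → ends 1; pad 3 to align 4 for score; score at 4 (size 4, align 4) → ends 8; hp at 8 (size 1, align 1) → ends 9; pad 7 to align 8 for ammo; ammo at 16 (size 8, align 8) → ends 24; z at 24 (size 8, align 8) → ends 32; total 32 bytes, alignment 8
refcount at 0 (size 1, align 1) → ends 1
pad 3 to align 4 for pid
pid at 4 (size 32, align 4) → ends 36
within Node: score at 4
4 + 4 = 8

8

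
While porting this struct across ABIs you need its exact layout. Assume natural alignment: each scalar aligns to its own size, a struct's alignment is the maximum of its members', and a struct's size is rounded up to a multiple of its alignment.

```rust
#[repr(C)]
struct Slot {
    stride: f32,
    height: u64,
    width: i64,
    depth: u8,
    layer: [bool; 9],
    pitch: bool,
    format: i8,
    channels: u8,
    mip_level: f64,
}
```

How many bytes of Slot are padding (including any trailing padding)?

7

@0: stride [4B, align 4] → 4
+4 pad (align 8)
@8: height [8B, align 8] → 16
@16: width [8B, align 8] → 24
@24: depth [1B, align 1] → 25
@25: layer [9B, align 1] → 34
@34: pitch [1B, align 1] → 35
@35: format [1B, align 1] → 36
@36: channels [1B, align 1] → 37
+3 pad (align 8)
@40: mip_level [8B, align 8] → 48
size 48, align 8
data bytes 41, size 48 → padding 7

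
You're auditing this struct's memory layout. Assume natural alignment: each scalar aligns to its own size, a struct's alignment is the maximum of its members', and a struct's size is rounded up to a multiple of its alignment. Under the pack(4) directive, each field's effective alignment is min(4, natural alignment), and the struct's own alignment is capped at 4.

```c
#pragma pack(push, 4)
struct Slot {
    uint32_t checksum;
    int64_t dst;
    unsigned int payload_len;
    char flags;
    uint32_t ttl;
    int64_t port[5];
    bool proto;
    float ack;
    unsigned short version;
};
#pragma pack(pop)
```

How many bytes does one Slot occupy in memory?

76

checksum at 0 (size 4, align 4) → ends 4
dst at 4 (size 8, align 4) → ends 12
payload_len at 12 (size 4, align 4) → ends 16
flags at 16 (size 1, align 1) → ends 17
pad 3 to align 4 for ttl
ttl at 20 (size 4, align 4) → ends 24
port at 24 (size 40, align 4) → ends 64
proto at 64 (size 1, align 1) → ends 65
pad 3 to align 4 for ack
ack at 68 (size 4, align 4) → ends 72
version at 72 (size 2, align 2) → ends 74
tail pad 2 to reach multiple of 4
total 76 bytes, alignment 4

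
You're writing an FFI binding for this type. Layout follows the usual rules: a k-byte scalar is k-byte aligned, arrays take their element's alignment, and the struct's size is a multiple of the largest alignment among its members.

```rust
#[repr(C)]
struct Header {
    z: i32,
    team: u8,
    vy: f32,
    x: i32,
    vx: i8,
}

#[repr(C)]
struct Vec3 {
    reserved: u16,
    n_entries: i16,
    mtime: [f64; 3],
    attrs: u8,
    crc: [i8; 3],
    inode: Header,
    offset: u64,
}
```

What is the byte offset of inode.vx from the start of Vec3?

Header: @0: z [4B, align 4] → 4; @4: team [1B, align 1] → 5; +3 pad (align 4); @8: vy [4B, align 4] → 12; @12: x [4B, align 4] → 16; @16: vx [1B, align 1] → 17; +3 tail pad (align 4); size 20, align 4
@0: reserved [2B, align 2] → 2
@2: n_entries [2B, align 2] → 4
+4 pad (align 8)
@8: mtime [24B, align 8] → 32
@32: attrs [1B, align 1] → 33
@33: crc [3B, align 1] → 36
@36: inode [20B, align 4] → 56
within Header: vx at 16
36 + 16 = 52

52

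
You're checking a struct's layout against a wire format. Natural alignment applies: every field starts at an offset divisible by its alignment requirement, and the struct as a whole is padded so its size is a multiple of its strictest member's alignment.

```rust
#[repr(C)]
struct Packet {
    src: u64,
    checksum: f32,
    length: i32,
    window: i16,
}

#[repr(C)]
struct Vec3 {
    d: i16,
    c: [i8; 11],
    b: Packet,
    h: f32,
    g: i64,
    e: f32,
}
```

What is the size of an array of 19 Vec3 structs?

1216

Packet: 0..8  src  (8B, 8-aligned); 8..12  checksum  (4B, 4-aligned); 12..16  length  (4B, 4-aligned); 16..18  window  (2B, 2-aligned); 18..24  -- tail padding (6B); sizeof = 24, alignof = 8
0..2  d  (2B, 2-aligned)
2..13  c  (11B, 1-aligned)
13..16  -- padding (3B)
16..40  b  (24B, 8-aligned)
40..44  h  (4B, 4-aligned)
44..48  -- padding (4B)
48..56  g  (8B, 8-aligned)
56..60  e  (4B, 4-aligned)
60..64  -- tail padding (4B)
sizeof = 64, alignof = 8
array of 19: 19 × 64 = 1216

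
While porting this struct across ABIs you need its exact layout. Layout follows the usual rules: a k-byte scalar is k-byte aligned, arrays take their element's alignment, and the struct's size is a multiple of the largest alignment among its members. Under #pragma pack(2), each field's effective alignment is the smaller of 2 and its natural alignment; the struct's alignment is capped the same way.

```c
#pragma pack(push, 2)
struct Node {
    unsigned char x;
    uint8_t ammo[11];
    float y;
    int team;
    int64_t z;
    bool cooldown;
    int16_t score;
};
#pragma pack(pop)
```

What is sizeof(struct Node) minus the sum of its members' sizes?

1

@0: x [1B, align 1] → 1
@1: ammo [11B, align 1] → 12
@12: y [4B, align 2] → 16
@16: team [4B, align 2] → 20
@20: z [8B, align 2] → 28
@28: cooldown [1B, align 1] → 29
+1 pad (align 2)
@30: score [2B, align 2] → 32
size 32, align 2
data bytes 31, size 32 → padding 1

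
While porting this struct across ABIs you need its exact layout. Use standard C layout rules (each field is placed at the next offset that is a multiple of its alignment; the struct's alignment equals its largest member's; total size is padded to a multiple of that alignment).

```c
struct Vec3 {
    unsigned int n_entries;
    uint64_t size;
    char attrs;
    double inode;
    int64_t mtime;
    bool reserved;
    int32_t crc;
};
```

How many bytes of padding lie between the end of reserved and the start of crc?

3

0..4  n_entries  (4B, 4-aligned)
4..8  -- padding (4B)
8..16  size  (8B, 8-aligned)
16..17  attrs  (1B, 1-aligned)
17..24  -- padding (7B)
24..32  inode  (8B, 8-aligned)
32..40  mtime  (8B, 8-aligned)
40..41  reserved  (1B, 1-aligned)
41..44  -- padding (3B)
44..48  crc  (4B, 4-aligned)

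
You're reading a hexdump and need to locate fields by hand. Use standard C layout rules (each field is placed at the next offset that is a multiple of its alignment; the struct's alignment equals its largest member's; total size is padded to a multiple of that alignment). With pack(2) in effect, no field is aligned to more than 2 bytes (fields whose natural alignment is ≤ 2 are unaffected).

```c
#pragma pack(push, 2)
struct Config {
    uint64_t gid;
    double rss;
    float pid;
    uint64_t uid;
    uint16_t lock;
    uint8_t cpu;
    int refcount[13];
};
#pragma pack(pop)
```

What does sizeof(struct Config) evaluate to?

84 bytes

gid at 0 (size 8, align 2) → ends 8
rss at 8 (size 8, align 2) → ends 16
pid at 16 (size 4, align 2) → ends 20
uid at 20 (size 8, align 2) → ends 28
lock at 28 (size 2, align 2) → ends 30
cpu at 30 (size 1, align 1) → ends 31
pad 1 to align 2 for refcount
refcount at 32 (size 52, align 2) → ends 84
total 84 bytes, alignment 2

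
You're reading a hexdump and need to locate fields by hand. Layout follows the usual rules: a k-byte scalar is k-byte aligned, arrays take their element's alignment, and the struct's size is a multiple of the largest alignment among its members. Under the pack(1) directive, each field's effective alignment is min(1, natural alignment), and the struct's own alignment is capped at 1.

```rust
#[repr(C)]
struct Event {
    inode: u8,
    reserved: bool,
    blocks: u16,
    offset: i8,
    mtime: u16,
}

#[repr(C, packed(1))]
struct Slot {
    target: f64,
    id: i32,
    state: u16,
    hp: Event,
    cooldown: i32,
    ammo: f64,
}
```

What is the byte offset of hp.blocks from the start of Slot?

16

Event: 0..1  inode  (1B, 1-aligned); 1..2  reserved  (1B, 1-aligned); 2..4  blocks  (2B, 2-aligned); 4..5  offset  (1B, 1-aligned); 5..6  -- padding (1B); 6..8  mtime  (2B, 2-aligned); sizeof = 8, alignof = 2
0..8  target  (8B, 1-aligned)
8..12  id  (4B, 1-aligned)
12..14  state  (2B, 1-aligned)
14..22  hp  (8B, 1-aligned)
within Event: blocks at 2
14 + 2 = 16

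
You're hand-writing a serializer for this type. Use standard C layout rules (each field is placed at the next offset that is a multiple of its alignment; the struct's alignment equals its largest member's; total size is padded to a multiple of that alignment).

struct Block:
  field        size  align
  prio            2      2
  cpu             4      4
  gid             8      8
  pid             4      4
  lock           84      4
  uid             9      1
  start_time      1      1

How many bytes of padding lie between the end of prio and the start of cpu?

2

0..2  prio  (2B, 2-aligned)
2..4  -- padding (2B)
4..8  cpu  (4B, 4-aligned)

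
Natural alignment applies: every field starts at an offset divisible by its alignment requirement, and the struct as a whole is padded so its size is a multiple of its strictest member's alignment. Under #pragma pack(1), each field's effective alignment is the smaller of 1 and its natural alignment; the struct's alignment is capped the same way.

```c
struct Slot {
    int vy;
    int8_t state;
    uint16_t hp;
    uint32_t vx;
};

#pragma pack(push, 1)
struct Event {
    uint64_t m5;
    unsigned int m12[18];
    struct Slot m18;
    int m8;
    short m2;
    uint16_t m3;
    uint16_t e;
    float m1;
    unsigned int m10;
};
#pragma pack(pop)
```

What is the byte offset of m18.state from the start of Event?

Slot: vy at 0 (size 4, align 4) → ends 4; state at 4 (size 1, align 1) → ends 5; pad 1 to align 2 for hp; hp at 6 (size 2, align 2) → ends 8; vx at 8 (size 4, align 4) → ends 12; total 12 bytes, alignment 4
m5 at 0 (size 8, align 1) → ends 8
m12 at 8 (size 72, align 1) → ends 80
m18 at 80 (size 12, align 1) → ends 92
within Slot: state at 4
80 + 4 = 84

84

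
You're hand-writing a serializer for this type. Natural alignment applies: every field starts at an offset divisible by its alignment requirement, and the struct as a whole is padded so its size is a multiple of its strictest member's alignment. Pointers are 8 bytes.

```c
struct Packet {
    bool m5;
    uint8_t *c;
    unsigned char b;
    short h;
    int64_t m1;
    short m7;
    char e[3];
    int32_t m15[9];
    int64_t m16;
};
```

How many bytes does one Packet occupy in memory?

m5 at 0 (size 1, align 1) → ends 1
pad 7 to align 8 for c
c at 8 (size 8, align 8) → ends 16
b at 16 (size 1, align 1) → ends 17
pad 1 to align 2 for h
h at 18 (size 2, align 2) → ends 20
pad 4 to align 8 for m1
m1 at 24 (size 8, align 8) → ends 32
m7 at 32 (size 2, align 2) → ends 34
e at 34 (size 3, align 1) → ends 37
pad 3 to align 4 for m15
m15 at 40 (size 36, align 4) → ends 76
pad 4 to align 8 for m16
m16 at 80 (size 8, align 8) → ends 88
total 88 bytes, alignment 8

88 bytes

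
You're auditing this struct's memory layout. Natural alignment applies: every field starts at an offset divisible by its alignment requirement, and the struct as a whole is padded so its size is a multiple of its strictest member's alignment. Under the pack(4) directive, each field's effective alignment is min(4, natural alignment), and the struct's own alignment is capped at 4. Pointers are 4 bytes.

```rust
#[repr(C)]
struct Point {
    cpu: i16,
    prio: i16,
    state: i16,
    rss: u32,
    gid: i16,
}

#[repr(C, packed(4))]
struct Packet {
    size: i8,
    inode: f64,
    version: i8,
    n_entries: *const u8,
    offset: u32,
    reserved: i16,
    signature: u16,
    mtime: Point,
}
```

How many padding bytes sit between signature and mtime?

0

Point: 0..2  cpu  (2B, 2-aligned); 2..4  prio  (2B, 2-aligned); 4..6  state  (2B, 2-aligned); 6..8  -- padding (2B); 8..12  rss  (4B, 4-aligned); 12..14  gid  (2B, 2-aligned); 14..16  -- tail padding (2B); sizeof = 16, alignof = 4
0..1  size  (1B, 1-aligned)
1..4  -- padding (3B)
4..12  inode  (8B, 4-aligned)
12..13  version  (1B, 1-aligned)
13..16  -- padding (3B)
16..20  n_entries  (4B, 4-aligned)
20..24  offset  (4B, 4-aligned)
24..26  reserved  (2B, 2-aligned)
26..28  signature  (2B, 2-aligned)
28..44  mtime  (16B, 4-aligned)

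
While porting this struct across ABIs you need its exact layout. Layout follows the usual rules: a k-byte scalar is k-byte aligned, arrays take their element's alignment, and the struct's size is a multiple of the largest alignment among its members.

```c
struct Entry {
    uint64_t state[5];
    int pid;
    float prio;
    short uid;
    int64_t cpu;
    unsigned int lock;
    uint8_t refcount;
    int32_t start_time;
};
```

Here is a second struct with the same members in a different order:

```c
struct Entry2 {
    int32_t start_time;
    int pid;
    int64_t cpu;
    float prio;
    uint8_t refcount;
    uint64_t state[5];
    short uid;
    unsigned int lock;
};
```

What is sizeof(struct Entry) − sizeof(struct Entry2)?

@0: state [40B, align 8] → 40
@40: pid [4B, align 4] → 44
@44: prio [4B, align 4] → 48
@48: uid [2B, align 2] → 50
+6 pad (align 8)
@56: cpu [8B, align 8] → 64
@64: lock [4B, align 4] → 68
@68: refcount [1B, align 1] → 69
+3 pad (align 4)
@72: start_time [4B, align 4] → 76
+4 tail pad (align 8)
size 80, align 8
— Entry2 —
@0: start_time [4B, align 4] → 4
@4: pid [4B, align 4] → 8
@8: cpu [8B, align 8] → 16
@16: prio [4B, align 4] → 20
@20: refcount [1B, align 1] → 21
+3 pad (align 8)
@24: state [40B, align 8] → 64
@64: uid [2B, align 2] → 66
+2 pad (align 4)
@68: lock [4B, align 4] → 72
size 72, align 8
80 − 72 = 8

8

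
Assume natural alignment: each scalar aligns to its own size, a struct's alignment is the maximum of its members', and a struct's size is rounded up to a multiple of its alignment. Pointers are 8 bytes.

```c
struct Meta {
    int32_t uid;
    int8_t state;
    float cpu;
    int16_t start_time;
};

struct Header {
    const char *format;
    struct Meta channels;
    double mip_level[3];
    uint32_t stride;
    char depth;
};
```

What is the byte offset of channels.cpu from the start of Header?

Meta: uid at 0 (size 4, align 4) → ends 4; state at 4 (size 1, align 1) → ends 5; pad 3 to align 4 for cpu; cpu at 8 (size 4, align 4) → ends 12; start_time at 12 (size 2, align 2) → ends 14; tail pad 2 to reach multiple of 4; total 16 bytes, alignment 4
format at 0 (size 8, align 8) → ends 8
channels at 8 (size 16, align 4) → ends 24
within Meta: cpu at 8
8 + 8 = 16

16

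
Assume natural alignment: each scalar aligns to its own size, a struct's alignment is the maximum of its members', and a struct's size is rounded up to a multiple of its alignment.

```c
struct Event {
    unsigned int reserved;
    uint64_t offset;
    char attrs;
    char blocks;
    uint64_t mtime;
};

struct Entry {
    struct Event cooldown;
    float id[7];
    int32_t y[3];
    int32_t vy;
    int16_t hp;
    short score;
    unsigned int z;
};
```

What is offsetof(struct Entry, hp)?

Event: 0..4  reserved  (4B, 4-aligned); 4..8  -- padding (4B); 8..16  offset  (8B, 8-aligned); 16..17  attrs  (1B, 1-aligned); 17..18  blocks  (1B, 1-aligned); 18..24  -- padding (6B); 24..32  mtime  (8B, 8-aligned); sizeof = 32, alignof = 8
0..32  cooldown  (32B, 8-aligned)
32..60  id  (28B, 4-aligned)
60..72  y  (12B, 4-aligned)
72..76  vy  (4B, 4-aligned)
76..78  hp  (2B, 2-aligned)

76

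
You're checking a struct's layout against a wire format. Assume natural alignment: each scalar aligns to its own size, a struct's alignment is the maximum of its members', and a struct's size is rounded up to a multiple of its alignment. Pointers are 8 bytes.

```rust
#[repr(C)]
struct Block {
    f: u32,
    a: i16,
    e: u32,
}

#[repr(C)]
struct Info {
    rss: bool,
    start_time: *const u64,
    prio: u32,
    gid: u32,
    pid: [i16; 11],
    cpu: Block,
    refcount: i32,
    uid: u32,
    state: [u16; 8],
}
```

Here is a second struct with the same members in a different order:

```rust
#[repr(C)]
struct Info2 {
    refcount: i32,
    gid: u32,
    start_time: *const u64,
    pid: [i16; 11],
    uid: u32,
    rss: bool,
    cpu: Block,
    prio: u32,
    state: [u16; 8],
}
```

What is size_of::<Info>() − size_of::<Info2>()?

Block: f at 0 (size 4, align 4) → ends 4; a at 4 (size 2, align 2) → ends 6; pad 2 to align 4 for e; e at 8 (size 4, align 4) → ends 12; total 12 bytes, alignment 4
rss at 0 (size 1, align 1) → ends 1
pad 7 to align 8 for start_time
start_time at 8 (size 8, align 8) → ends 16
prio at 16 (size 4, align 4) → ends 20
gid at 20 (size 4, align 4) → ends 24
pid at 24 (size 22, align 2) → ends 46
pad 2 to align 4 for cpu
cpu at 48 (size 12, align 4) → ends 60
refcount at 60 (size 4, align 4) → ends 64
uid at 64 (size 4, align 4) → ends 68
state at 68 (size 16, align 2) → ends 84
tail pad 4 to reach multiple of 8
total 88 bytes, alignment 8
— Info2 —
refcount at 0 (size 4, align 4) → ends 4
gid at 4 (size 4, align 4) → ends 8
start_time at 8 (size 8, align 8) → ends 16
pid at 16 (size 22, align 2) → ends 38
pad 2 to align 4 for uid
uid at 40 (size 4, align 4) → ends 44
rss at 44 (size 1, align 1) → ends 45
pad 3 to align 4 for cpu
cpu at 48 (size 12, align 4) → ends 60
prio at 60 (size 4, align 4) → ends 64
state at 64 (size 16, align 2) → ends 80
total 80 bytes, alignment 8
88 − 80 = 8

8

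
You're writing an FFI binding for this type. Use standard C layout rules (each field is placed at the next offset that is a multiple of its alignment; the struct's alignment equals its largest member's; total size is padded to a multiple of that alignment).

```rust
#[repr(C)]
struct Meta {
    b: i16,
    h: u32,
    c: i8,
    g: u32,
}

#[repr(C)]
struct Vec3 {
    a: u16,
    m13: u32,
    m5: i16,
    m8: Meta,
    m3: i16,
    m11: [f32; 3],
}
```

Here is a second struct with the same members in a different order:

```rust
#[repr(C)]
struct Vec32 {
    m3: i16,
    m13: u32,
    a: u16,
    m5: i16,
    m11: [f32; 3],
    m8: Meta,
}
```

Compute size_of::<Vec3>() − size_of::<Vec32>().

Meta: 0..2  b  (2B, 2-aligned); 2..4  -- padding (2B); 4..8  h  (4B, 4-aligned); 8..9  c  (1B, 1-aligned); 9..12  -- padding (3B); 12..16  g  (4B, 4-aligned); sizeof = 16, alignof = 4
0..2  a  (2B, 2-aligned)
2..4  -- padding (2B)
4..8  m13  (4B, 4-aligned)
8..10  m5  (2B, 2-aligned)
10..12  -- padding (2B)
12..28  m8  (16B, 4-aligned)
28..30  m3  (2B, 2-aligned)
30..32  -- padding (2B)
32..44  m11  (12B, 4-aligned)
sizeof = 44, alignof = 4
— Vec32 —
0..2  m3  (2B, 2-aligned)
2..4  -- padding (2B)
4..8  m13  (4B, 4-aligned)
8..10  a  (2B, 2-aligned)
10..12  m5  (2B, 2-aligned)
12..24  m11  (12B, 4-aligned)
24..40  m8  (16B, 4-aligned)
sizeof = 40, alignof = 4
44 − 40 = 4

4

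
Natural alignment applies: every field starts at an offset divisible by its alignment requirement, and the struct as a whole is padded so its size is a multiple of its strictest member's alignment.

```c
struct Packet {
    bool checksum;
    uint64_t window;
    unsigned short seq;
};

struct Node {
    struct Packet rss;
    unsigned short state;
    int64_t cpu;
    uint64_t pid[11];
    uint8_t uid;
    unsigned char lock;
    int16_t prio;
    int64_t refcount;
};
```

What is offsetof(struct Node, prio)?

130

Packet: @0: checksum [1B, align 1] → 1; +7 pad (align 8); @8: window [8B, align 8] → 16; @16: seq [2B, align 2] → 18; +6 tail pad (align 8); size 24, align 8
@0: rss [24B, align 8] → 24
@24: state [2B, align 2] → 26
+6 pad (align 8)
@32: cpu [8B, align 8] → 40
@40: pid [88B, align 8] → 128
@128: uid [1B, align 1] → 129
@129: lock [1B, align 1] → 130
@130: prio [2B, align 2] → 132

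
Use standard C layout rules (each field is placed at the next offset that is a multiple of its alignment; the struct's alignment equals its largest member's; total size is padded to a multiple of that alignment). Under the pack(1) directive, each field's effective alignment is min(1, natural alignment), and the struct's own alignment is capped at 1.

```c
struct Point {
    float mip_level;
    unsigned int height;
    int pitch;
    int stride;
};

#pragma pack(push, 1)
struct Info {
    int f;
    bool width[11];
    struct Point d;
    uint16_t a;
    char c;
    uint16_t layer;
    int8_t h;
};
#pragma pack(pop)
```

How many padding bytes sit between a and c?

Point: 0..4  mip_level  (4B, 4-aligned); 4..8  height  (4B, 4-aligned); 8..12  pitch  (4B, 4-aligned); 12..16  stride  (4B, 4-aligned); sizeof = 16, alignof = 4
0..4  f  (4B, 1-aligned)
4..15  width  (11B, 1-aligned)
15..31  d  (16B, 1-aligned)
31..33  a  (2B, 1-aligned)
33..34  c  (1B, 1-aligned)

0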